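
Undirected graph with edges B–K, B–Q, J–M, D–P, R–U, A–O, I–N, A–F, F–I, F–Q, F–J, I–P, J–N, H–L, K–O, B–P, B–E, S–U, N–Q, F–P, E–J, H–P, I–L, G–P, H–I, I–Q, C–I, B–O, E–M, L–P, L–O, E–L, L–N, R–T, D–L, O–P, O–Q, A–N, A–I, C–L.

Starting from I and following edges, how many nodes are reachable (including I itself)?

17

BFS from I visits: I, Q, P, N, L, H, F, C, A, O, B, G, D, J, E, K, M
Reachable nodes: 17 of 21 total.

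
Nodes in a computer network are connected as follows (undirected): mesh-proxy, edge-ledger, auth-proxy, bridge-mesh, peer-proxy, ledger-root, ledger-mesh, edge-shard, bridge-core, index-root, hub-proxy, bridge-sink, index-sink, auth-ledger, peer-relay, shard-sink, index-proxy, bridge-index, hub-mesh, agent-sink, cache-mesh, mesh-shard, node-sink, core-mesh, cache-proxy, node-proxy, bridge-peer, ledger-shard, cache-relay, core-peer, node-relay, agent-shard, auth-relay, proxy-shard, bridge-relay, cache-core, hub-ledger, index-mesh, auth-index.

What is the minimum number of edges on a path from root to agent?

Level 0: root
Level 1: index, ledger
Level 2: auth, bridge, edge, hub, mesh, proxy, shard, sink
Level 3: agent, cache, core, node, peer, relay
agent first appears at level 3.

3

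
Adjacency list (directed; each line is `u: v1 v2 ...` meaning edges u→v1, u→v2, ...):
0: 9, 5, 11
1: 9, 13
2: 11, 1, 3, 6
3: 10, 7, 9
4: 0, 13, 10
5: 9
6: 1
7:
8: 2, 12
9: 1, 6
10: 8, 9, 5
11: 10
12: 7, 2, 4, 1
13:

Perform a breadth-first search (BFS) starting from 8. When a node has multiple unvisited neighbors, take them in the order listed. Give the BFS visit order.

8 → 2 → 12 → 11 → 1 → 3 → 6 → 7 → 4 → 10 → 9 → 13 → 0 → 5

Visit 8; enqueue 2, 12 → queue [2, 12]
Visit 2; enqueue 11, 1, 3, 6 → queue [12, 11, 1, 3, 6]
Visit 12; enqueue 7, 4 → queue [11, 1, 3, 6, 7, 4]
Visit 11; enqueue 10 → queue [1, 3, 6, 7, 4, 10]
Visit 1; enqueue 9, 13 → queue [3, 6, 7, 4, 10, 9, 13]
Visit 3 → queue [6, 7, 4, 10, 9, 13]
Visit 6 → queue [7, 4, 10, 9, 13]
Visit 7 → queue [4, 10, 9, 13]
Visit 4; enqueue 0 → queue [10, 9, 13, 0]
Visit 10; enqueue 5 → queue [9, 13, 0, 5]
Visit 9 → queue [13, 0, 5]
Visit 13 → queue [0, 5]
Visit 0 → queue [5]
Visit 5 → queue []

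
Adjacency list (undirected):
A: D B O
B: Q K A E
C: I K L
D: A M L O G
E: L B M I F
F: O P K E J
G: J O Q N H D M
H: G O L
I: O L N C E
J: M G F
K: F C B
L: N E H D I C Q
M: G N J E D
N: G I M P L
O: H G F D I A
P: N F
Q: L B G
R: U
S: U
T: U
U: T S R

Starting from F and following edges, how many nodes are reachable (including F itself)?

17

BFS from F visits: F, O, P, K, E, J, H, G, D, I, A, N, C, B, L, M, Q
Reachable nodes: 17 of 21 total.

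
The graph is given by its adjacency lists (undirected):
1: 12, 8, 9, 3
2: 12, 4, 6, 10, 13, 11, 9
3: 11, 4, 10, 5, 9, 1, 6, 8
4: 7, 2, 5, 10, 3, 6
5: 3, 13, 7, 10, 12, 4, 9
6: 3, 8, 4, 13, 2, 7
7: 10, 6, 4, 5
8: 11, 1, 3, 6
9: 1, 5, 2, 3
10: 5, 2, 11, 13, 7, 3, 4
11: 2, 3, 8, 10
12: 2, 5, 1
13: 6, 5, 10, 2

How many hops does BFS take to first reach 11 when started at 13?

Level 0: 13
Level 1: 2, 5, 6, 10
Level 2: 3, 4, 7, 8, 9, 11, 12
Level 3: 1
11 first appears at level 2.

2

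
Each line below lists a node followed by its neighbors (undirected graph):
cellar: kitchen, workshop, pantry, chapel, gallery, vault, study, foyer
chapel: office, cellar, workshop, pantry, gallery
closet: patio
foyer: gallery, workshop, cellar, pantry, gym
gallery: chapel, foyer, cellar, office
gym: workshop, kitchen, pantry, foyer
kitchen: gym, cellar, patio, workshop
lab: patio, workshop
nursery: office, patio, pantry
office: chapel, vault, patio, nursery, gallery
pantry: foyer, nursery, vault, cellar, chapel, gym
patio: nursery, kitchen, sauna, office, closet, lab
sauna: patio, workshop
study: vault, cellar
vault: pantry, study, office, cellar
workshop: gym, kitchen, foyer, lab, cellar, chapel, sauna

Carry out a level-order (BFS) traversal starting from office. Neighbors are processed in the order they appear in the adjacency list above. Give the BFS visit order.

Visit office; enqueue chapel, vault, patio, nursery, gallery → queue [chapel, vault, patio, nursery, gallery]
Visit chapel; enqueue cellar, workshop, pantry → queue [vault, patio, nursery, gallery, cellar, workshop, pantry]
Visit vault; enqueue study → queue [patio, nursery, gallery, cellar, workshop, pantry, study]
Visit patio; enqueue kitchen, sauna, closet, lab → queue [nursery, gallery, cellar, workshop, pantry, study, kitchen, sauna, closet, lab]
Visit nursery → queue [gallery, cellar, workshop, pantry, study, kitchen, sauna, closet, lab]
Visit gallery; enqueue foyer → queue [cellar, workshop, pantry, study, kitchen, sauna, closet, lab, foyer]
Visit cellar → queue [workshop, pantry, study, kitchen, sauna, closet, lab, foyer]
Visit workshop; enqueue gym → queue [pantry, study, kitchen, sauna, closet, lab, foyer, gym]
Visit pantry → queue [study, kitchen, sauna, closet, lab, foyer, gym]
Visit study → queue [kitchen, sauna, closet, lab, foyer, gym]
Visit kitchen → queue [sauna, closet, lab, foyer, gym]
Visit sauna → queue [closet, lab, foyer, gym]
Visit closet → queue [lab, foyer, gym]
Visit lab → queue [foyer, gym]
Visit foyer → queue [gym]
Visit gym → queue []

office, chapel, vault, patio, nursery, gallery, cellar, workshop, pantry, study, kitchen, sauna, closet, lab, foyer, gym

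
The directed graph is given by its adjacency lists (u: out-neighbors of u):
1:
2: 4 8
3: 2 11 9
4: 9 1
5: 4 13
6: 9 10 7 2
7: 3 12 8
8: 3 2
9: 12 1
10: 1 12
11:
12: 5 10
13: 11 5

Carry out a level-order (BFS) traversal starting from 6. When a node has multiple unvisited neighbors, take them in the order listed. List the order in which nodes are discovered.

Visit 6; enqueue 9, 10, 7, 2 → queue [9, 10, 7, 2]
Visit 9; enqueue 12, 1 → queue [10, 7, 2, 12, 1]
Visit 10 → queue [7, 2, 12, 1]
Visit 7; enqueue 3, 8 → queue [2, 12, 1, 3, 8]
Visit 2; enqueue 4 → queue [12, 1, 3, 8, 4]
Visit 12; enqueue 5 → queue [1, 3, 8, 4, 5]
Visit 1 → queue [3, 8, 4, 5]
Visit 3; enqueue 11 → queue [8, 4, 5, 11]
Visit 8 → queue [4, 5, 11]
Visit 4 → queue [5, 11]
Visit 5; enqueue 13 → queue [11, 13]
Visit 11 → queue [13]
Visit 13 → queue []

6 9 10 7 2 12 1 3 8 4 5 11 13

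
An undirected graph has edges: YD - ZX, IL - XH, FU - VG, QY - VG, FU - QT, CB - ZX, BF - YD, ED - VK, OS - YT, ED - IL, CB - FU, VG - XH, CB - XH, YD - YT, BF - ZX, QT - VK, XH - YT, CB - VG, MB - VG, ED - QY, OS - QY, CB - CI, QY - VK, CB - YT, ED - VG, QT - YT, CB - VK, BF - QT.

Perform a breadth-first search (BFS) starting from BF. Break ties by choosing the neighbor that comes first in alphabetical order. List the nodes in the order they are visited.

Visit BF; enqueue QT, YD, ZX → queue [QT, YD, ZX]
Visit QT; enqueue FU, VK, YT → queue [YD, ZX, FU, VK, YT]
Visit YD → queue [ZX, FU, VK, YT]
Visit ZX; enqueue CB → queue [FU, VK, YT, CB]
Visit FU; enqueue VG → queue [VK, YT, CB, VG]
Visit VK; enqueue ED, QY → queue [YT, CB, VG, ED, QY]
Visit YT; enqueue OS, XH → queue [CB, VG, ED, QY, OS, XH]
Visit CB; enqueue CI → queue [VG, ED, QY, OS, XH, CI]
Visit VG; enqueue MB → queue [ED, QY, OS, XH, CI, MB]
Visit ED; enqueue IL → queue [QY, OS, XH, CI, MB, IL]
Visit QY → queue [OS, XH, CI, MB, IL]
Visit OS → queue [XH, CI, MB, IL]
Visit XH → queue [CI, MB, IL]
Visit CI → queue [MB, IL]
Visit MB → queue [IL]
Visit IL → queue []

BF, QT, YD, ZX, FU, VK, YT, CB, VG, ED, QY, OS, XH, CI, MB, IL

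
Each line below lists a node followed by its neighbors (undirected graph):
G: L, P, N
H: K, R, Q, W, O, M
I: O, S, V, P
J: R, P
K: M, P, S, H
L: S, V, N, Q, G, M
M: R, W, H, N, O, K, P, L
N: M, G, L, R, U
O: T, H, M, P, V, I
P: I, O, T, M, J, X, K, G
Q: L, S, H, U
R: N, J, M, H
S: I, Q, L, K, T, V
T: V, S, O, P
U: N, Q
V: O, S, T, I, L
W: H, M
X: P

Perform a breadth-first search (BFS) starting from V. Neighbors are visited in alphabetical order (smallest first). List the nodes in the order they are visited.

V, I, L, O, S, T, P, G, M, N, Q, H, K, J, X, R, W, U

Visit V; enqueue I, L, O, S, T → queue [I, L, O, S, T]
Visit I; enqueue P → queue [L, O, S, T, P]
Visit L; enqueue G, M, N, Q → queue [O, S, T, P, G, M, N, Q]
Visit O; enqueue H → queue [S, T, P, G, M, N, Q, H]
Visit S; enqueue K → queue [T, P, G, M, N, Q, H, K]
Visit T → queue [P, G, M, N, Q, H, K]
Visit P; enqueue J, X → queue [G, M, N, Q, H, K, J, X]
Visit G → queue [M, N, Q, H, K, J, X]
Visit M; enqueue R, W → queue [N, Q, H, K, J, X, R, W]
Visit N; enqueue U → queue [Q, H, K, J, X, R, W, U]
Visit Q → queue [H, K, J, X, R, W, U]
Visit H → queue [K, J, X, R, W, U]
Visit K → queue [J, X, R, W, U]
Visit J → queue [X, R, W, U]
Visit X → queue [R, W, U]
Visit R → queue [W, U]
Visit W → queue [U]
Visit U → queue []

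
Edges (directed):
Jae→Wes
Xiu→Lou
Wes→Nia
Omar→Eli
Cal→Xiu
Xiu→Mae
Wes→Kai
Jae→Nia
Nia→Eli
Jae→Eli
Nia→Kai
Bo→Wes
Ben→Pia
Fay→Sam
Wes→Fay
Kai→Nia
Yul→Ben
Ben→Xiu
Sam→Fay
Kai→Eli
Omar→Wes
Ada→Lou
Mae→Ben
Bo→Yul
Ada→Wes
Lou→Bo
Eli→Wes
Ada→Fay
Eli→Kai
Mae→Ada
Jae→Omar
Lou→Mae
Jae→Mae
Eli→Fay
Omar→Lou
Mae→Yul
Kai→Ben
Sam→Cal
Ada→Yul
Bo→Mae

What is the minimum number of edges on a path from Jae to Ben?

Level 0: Jae
Level 1: Eli, Mae, Nia, Omar, Wes
Level 2: Ada, Ben, Fay, Kai, Lou, Yul
Level 3: Bo, Pia, Sam, Xiu
Level 4: Cal
Ben first appears at level 2.

2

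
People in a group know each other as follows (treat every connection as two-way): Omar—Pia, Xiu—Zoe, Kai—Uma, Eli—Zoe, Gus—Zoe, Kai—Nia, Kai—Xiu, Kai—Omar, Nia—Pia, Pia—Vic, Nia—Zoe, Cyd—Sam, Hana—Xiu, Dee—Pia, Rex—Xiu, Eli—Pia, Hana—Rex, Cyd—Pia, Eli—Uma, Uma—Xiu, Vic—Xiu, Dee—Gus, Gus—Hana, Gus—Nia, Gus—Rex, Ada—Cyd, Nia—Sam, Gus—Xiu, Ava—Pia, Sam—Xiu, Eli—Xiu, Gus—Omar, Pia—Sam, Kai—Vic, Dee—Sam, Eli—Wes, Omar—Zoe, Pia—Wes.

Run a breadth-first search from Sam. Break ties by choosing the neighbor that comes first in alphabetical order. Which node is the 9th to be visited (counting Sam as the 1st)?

Visit Sam; enqueue Cyd, Dee, Nia, Pia, Xiu → queue [Cyd, Dee, Nia, Pia, Xiu]
Visit Cyd; enqueue Ada → queue [Dee, Nia, Pia, Xiu, Ada]
Visit Dee; enqueue Gus → queue [Nia, Pia, Xiu, Ada, Gus]
Visit Nia; enqueue Kai, Zoe → queue [Pia, Xiu, Ada, Gus, Kai, Zoe]
Visit Pia; enqueue Ava, Eli, Omar, Vic, Wes → queue [Xiu, Ada, Gus, Kai, Zoe, Ava, Eli, Omar, Vic, Wes]
Visit Xiu; enqueue Hana, Rex, Uma → queue [Ada, Gus, Kai, Zoe, Ava, Eli, Omar, Vic, Wes, Hana, Rex, Uma]
Visit Ada → queue [Gus, Kai, Zoe, Ava, Eli, Omar, Vic, Wes, Hana, Rex, Uma]
Visit Gus → queue [Kai, Zoe, Ava, Eli, Omar, Vic, Wes, Hana, Rex, Uma]
Visit Kai → queue [Zoe, Ava, Eli, Omar, Vic, Wes, Hana, Rex, Uma]
Visit Zoe → queue [Ava, Eli, Omar, Vic, Wes, Hana, Rex, Uma]
Visit Ava → queue [Eli, Omar, Vic, Wes, Hana, Rex, Uma]
Visit Eli → queue [Omar, Vic, Wes, Hana, Rex, Uma]
Visit Omar → queue [Vic, Wes, Hana, Rex, Uma]
Visit Vic → queue [Wes, Hana, Rex, Uma]
Visit Wes → queue [Hana, Rex, Uma]
Visit Hana → queue [Rex, Uma]
Visit Rex → queue [Uma]
Visit Uma → queue []

Visit order: Sam, Cyd, Dee, Nia, Pia, Xiu, Ada, Gus, Kai, Zoe, Ava, Eli, Omar, Vic, Wes, Hana, Rex, Uma

Kai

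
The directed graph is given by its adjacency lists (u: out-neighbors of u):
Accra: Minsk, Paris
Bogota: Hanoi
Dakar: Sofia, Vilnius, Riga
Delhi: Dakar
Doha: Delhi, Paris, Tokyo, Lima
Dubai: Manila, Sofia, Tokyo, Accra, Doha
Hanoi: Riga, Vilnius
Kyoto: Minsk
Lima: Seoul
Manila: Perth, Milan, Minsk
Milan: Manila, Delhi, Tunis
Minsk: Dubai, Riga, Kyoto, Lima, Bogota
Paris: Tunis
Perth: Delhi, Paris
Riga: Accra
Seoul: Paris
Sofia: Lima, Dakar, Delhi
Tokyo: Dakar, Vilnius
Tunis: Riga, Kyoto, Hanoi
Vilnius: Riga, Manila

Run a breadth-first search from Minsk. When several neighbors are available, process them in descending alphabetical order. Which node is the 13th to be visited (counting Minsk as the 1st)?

Visit Minsk; enqueue Riga, Lima, Kyoto, Dubai, Bogota → queue [Riga, Lima, Kyoto, Dubai, Bogota]
Visit Riga; enqueue Accra → queue [Lima, Kyoto, Dubai, Bogota, Accra]
Visit Lima; enqueue Seoul → queue [Kyoto, Dubai, Bogota, Accra, Seoul]
Visit Kyoto → queue [Dubai, Bogota, Accra, Seoul]
Visit Dubai; enqueue Tokyo, Sofia, Manila, Doha → queue [Bogota, Accra, Seoul, Tokyo, Sofia, Manila, Doha]
Visit Bogota; enqueue Hanoi → queue [Accra, Seoul, Tokyo, Sofia, Manila, Doha, Hanoi]
Visit Accra; enqueue Paris → queue [Seoul, Tokyo, Sofia, Manila, Doha, Hanoi, Paris]
Visit Seoul → queue [Tokyo, Sofia, Manila, Doha, Hanoi, Paris]
Visit Tokyo; enqueue Vilnius, Dakar → queue [Sofia, Manila, Doha, Hanoi, Paris, Vilnius, Dakar]
Visit Sofia; enqueue Delhi → queue [Manila, Doha, Hanoi, Paris, Vilnius, Dakar, Delhi]
Visit Manila; enqueue Perth, Milan → queue [Doha, Hanoi, Paris, Vilnius, Dakar, Delhi, Perth, Milan]
Visit Doha → queue [Hanoi, Paris, Vilnius, Dakar, Delhi, Perth, Milan]
Visit Hanoi → queue [Paris, Vilnius, Dakar, Delhi, Perth, Milan]
Visit Paris; enqueue Tunis → queue [Vilnius, Dakar, Delhi, Perth, Milan, Tunis]
Visit Vilnius → queue [Dakar, Delhi, Perth, Milan, Tunis]
Visit Dakar → queue [Delhi, Perth, Milan, Tunis]
Visit Delhi → queue [Perth, Milan, Tunis]
Visit Perth → queue [Milan, Tunis]
Visit Milan → queue [Tunis]
Visit Tunis → queue []

Visit order: Minsk, Riga, Lima, Kyoto, Dubai, Bogota, Accra, Seoul, Tokyo, Sofia, Manila, Doha, Hanoi, Paris, Vilnius, Dakar, Delhi, Perth, Milan, Tunis

Hanoi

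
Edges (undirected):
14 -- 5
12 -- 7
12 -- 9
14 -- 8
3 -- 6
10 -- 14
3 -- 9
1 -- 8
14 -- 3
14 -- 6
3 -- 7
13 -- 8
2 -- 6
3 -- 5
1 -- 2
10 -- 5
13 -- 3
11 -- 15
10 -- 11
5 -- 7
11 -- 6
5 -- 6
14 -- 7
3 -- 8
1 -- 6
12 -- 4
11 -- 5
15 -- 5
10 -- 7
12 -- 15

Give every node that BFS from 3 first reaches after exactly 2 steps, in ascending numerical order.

Level 0: 3
Level 1: 5, 6, 7, 8, 9, 13, 14
Level 2: 1, 2, 10, 11, 12, 15
Level 3: 4

1, 2, 10, 11, 12, 15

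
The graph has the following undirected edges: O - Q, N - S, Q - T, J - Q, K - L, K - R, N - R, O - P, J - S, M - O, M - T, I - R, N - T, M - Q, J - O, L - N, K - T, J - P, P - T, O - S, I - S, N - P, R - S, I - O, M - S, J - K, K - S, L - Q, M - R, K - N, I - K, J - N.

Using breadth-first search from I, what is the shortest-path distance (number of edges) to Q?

2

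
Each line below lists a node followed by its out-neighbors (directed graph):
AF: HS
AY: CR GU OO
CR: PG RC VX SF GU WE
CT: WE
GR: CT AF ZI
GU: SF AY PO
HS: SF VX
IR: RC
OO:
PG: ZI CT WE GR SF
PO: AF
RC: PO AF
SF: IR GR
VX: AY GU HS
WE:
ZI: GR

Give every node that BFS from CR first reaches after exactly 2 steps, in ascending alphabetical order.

Level 0: CR
Level 1: GU, PG, RC, SF, VX, WE
Level 2: AF, AY, CT, GR, HS, IR, PO, ZI
Level 3: OO

AF, AY, CT, GR, HS, IR, PO, ZI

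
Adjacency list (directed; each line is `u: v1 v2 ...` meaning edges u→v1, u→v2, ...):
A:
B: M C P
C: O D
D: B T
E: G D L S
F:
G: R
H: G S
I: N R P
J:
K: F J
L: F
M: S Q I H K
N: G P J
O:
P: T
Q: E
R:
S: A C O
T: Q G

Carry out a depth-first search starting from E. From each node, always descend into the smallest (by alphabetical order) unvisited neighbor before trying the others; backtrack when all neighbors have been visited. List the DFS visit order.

Visit E
E → D
D → B
B → C
C → O
B → M
M → H
H → G
G → R
H → S
S → A
M → I
I → N
N → J
N → P
P → T
T → Q
M → K
K → F
E → L

E, D, B, C, O, M, H, G, R, S, A, I, N, J, P, T, Q, K, F, L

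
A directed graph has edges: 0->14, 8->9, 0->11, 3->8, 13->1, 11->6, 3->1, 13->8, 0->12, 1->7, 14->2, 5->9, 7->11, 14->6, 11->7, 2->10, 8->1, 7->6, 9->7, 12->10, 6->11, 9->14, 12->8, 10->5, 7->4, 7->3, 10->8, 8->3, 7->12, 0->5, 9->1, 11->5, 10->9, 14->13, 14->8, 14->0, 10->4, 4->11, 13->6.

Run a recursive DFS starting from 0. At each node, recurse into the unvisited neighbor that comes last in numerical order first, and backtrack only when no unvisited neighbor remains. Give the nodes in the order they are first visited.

0, 14, 13, 8, 9, 7, 12, 10, 5, 4, 11, 6, 3, 1, 2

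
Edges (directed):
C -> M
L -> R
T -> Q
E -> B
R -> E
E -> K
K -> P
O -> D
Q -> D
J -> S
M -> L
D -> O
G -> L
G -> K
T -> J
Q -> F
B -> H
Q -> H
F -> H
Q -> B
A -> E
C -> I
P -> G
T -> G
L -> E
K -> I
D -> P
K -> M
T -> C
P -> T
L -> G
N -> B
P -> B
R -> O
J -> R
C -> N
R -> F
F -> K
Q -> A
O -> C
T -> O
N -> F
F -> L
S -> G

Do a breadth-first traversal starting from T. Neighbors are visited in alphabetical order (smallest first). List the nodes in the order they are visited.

T C G J O Q I M N K L R S D A B F H P E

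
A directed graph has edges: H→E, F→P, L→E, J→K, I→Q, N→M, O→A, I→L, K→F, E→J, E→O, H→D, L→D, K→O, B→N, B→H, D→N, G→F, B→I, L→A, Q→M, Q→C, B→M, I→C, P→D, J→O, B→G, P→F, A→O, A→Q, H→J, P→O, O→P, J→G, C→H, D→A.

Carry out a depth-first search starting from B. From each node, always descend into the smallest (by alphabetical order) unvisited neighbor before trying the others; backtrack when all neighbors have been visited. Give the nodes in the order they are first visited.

B G F P D A O Q C H E J K M N I L

Visit B
B → G
G → F
F → P
P → D
D → A
A → O
A → Q
Q → C
C → H
H → E
E → J
J → K
Q → M
D → N
B → I
I → L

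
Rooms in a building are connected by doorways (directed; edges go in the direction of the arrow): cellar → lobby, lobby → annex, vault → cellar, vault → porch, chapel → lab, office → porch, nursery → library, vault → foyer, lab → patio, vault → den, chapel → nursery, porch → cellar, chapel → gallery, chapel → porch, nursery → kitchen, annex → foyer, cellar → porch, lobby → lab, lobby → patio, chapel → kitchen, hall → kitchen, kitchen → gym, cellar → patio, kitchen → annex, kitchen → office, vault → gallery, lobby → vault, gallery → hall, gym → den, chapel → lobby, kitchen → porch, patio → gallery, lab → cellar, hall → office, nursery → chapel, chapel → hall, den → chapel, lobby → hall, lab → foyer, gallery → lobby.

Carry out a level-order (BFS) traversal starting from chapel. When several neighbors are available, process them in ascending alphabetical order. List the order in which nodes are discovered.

chapel gallery hall kitchen lab lobby nursery porch office annex gym cellar foyer patio vault library den

Visit chapel; enqueue gallery, hall, kitchen, lab, lobby, nursery, porch → queue [gallery, hall, kitchen, lab, lobby, nursery, porch]
Visit gallery → queue [hall, kitchen, lab, lobby, nursery, porch]
Visit hall; enqueue office → queue [kitchen, lab, lobby, nursery, porch, office]
Visit kitchen; enqueue annex, gym → queue [lab, lobby, nursery, porch, office, annex, gym]
Visit lab; enqueue cellar, foyer, patio → queue [lobby, nursery, porch, office, annex, gym, cellar, foyer, patio]
Visit lobby; enqueue vault → queue [nursery, porch, office, annex, gym, cellar, foyer, patio, vault]
Visit nursery; enqueue library → queue [porch, office, annex, gym, cellar, foyer, patio, vault, library]
Visit porch → queue [office, annex, gym, cellar, foyer, patio, vault, library]
Visit office → queue [annex, gym, cellar, foyer, patio, vault, library]
Visit annex → queue [gym, cellar, foyer, patio, vault, library]
Visit gym; enqueue den → queue [cellar, foyer, patio, vault, library, den]
Visit cellar → queue [foyer, patio, vault, library, den]
Visit foyer → queue [patio, vault, library, den]
Visit patio → queue [vault, library, den]
Visit vault → queue [library, den]
Visit library → queue [den]
Visit den → queue []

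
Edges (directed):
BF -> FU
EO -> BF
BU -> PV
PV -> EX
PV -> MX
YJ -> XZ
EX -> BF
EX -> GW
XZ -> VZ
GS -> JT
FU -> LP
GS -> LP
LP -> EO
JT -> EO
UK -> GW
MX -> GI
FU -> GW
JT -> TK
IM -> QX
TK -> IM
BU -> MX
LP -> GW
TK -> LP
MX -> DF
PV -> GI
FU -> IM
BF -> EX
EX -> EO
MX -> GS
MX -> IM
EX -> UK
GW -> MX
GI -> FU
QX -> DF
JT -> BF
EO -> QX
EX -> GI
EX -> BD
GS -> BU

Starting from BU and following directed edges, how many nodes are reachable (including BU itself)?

18

BFS from BU visits: BU, MX, PV, DF, GI, GS, IM, EX, FU, JT, LP, QX, BD, BF, EO, GW, UK, TK
Reachable nodes: 18 of 21 total.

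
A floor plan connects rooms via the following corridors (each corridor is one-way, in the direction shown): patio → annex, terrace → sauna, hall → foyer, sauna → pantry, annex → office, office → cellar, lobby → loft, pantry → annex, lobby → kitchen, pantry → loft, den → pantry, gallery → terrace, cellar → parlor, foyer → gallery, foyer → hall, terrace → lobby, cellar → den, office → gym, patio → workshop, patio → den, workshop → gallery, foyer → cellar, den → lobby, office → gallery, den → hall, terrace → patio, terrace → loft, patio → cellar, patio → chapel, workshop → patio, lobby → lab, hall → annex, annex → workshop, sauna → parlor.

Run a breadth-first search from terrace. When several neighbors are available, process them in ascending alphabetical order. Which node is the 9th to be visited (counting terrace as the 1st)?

cellar

Visit terrace; enqueue lobby, loft, patio, sauna → queue [lobby, loft, patio, sauna]
Visit lobby; enqueue kitchen, lab → queue [loft, patio, sauna, kitchen, lab]
Visit loft → queue [patio, sauna, kitchen, lab]
Visit patio; enqueue annex, cellar, chapel, den, workshop → queue [sauna, kitchen, lab, annex, cellar, chapel, den, workshop]
Visit sauna; enqueue pantry, parlor → queue [kitchen, lab, annex, cellar, chapel, den, workshop, pantry, parlor]
Visit kitchen → queue [lab, annex, cellar, chapel, den, workshop, pantry, parlor]
Visit lab → queue [annex, cellar, chapel, den, workshop, pantry, parlor]
Visit annex; enqueue office → queue [cellar, chapel, den, workshop, pantry, parlor, office]
Visit cellar → queue [chapel, den, workshop, pantry, parlor, office]
Visit chapel → queue [den, workshop, pantry, parlor, office]
Visit den; enqueue hall → queue [workshop, pantry, parlor, office, hall]
Visit workshop; enqueue gallery → queue [pantry, parlor, office, hall, gallery]
Visit pantry → queue [parlor, office, hall, gallery]
Visit parlor → queue [office, hall, gallery]
Visit office; enqueue gym → queue [hall, gallery, gym]
Visit hall; enqueue foyer → queue [gallery, gym, foyer]
Visit gallery → queue [gym, foyer]
Visit gym → queue [foyer]
Visit foyer → queue []

Visit order: terrace, lobby, loft, patio, sauna, kitchen, lab, annex, cellar, chapel, den, workshop, pantry, parlor, office, hall, gallery, gym, foyer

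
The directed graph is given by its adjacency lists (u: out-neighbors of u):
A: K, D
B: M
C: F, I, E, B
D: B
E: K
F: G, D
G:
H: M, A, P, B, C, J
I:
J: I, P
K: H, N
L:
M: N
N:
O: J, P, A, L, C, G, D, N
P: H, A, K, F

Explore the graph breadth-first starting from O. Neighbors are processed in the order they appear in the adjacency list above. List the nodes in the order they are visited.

O, J, P, A, L, C, G, D, N, I, H, K, F, E, B, M

Visit O; enqueue J, P, A, L, C, G, D, N → queue [J, P, A, L, C, G, D, N]
Visit J; enqueue I → queue [P, A, L, C, G, D, N, I]
Visit P; enqueue H, K, F → queue [A, L, C, G, D, N, I, H, K, F]
Visit A → queue [L, C, G, D, N, I, H, K, F]
Visit L → queue [C, G, D, N, I, H, K, F]
Visit C; enqueue E, B → queue [G, D, N, I, H, K, F, E, B]
Visit G → queue [D, N, I, H, K, F, E, B]
Visit D → queue [N, I, H, K, F, E, B]
Visit N → queue [I, H, K, F, E, B]
Visit I → queue [H, K, F, E, B]
Visit H; enqueue M → queue [K, F, E, B, M]
Visit K → queue [F, E, B, M]
Visit F → queue [E, B, M]
Visit E → queue [B, M]
Visit B → queue [M]
Visit M → queue []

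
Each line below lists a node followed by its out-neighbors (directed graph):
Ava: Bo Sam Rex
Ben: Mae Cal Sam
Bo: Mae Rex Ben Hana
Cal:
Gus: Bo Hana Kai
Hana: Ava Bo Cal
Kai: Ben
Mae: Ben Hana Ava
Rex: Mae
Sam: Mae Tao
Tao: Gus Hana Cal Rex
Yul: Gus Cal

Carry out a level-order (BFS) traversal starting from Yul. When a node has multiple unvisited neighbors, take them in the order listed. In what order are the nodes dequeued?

Visit Yul; enqueue Gus, Cal → queue [Gus, Cal]
Visit Gus; enqueue Bo, Hana, Kai → queue [Cal, Bo, Hana, Kai]
Visit Cal → queue [Bo, Hana, Kai]
Visit Bo; enqueue Mae, Rex, Ben → queue [Hana, Kai, Mae, Rex, Ben]
Visit Hana; enqueue Ava → queue [Kai, Mae, Rex, Ben, Ava]
Visit Kai → queue [Mae, Rex, Ben, Ava]
Visit Mae → queue [Rex, Ben, Ava]
Visit Rex → queue [Ben, Ava]
Visit Ben; enqueue Sam → queue [Ava, Sam]
Visit Ava → queue [Sam]
Visit Sam; enqueue Tao → queue [Tao]
Visit Tao → queue []

Yul -> Gus -> Cal -> Bo -> Hana -> Kai -> Mae -> Rex -> Ben -> Ava -> Sam -> Tao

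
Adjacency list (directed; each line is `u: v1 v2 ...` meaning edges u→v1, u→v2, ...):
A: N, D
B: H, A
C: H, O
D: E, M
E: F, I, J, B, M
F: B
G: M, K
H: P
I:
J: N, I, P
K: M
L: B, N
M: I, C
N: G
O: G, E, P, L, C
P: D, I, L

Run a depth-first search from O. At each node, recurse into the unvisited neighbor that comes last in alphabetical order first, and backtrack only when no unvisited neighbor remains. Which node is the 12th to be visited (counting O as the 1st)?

Visit O
O → P
P → L
L → N
N → G
G → M
M → I
M → C
C → H
G → K
L → B
B → A
A → D
D → E
E → J
E → F

Visit order: O, P, L, N, G, M, I, C, H, K, B, A, D, E, J, F

A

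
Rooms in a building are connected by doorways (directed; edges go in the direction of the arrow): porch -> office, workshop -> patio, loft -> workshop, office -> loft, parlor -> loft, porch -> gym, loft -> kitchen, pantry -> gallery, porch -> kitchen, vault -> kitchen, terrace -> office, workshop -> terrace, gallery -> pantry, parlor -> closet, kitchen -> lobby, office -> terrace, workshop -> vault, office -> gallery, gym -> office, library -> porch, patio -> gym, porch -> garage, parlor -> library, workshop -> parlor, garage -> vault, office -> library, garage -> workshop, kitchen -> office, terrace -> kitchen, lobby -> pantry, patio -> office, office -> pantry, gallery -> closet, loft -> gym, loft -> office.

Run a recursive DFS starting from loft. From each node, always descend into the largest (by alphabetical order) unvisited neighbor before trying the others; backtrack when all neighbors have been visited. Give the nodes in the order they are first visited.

Visit loft
loft → workshop
workshop → vault
vault → kitchen
kitchen → office
office → terrace
office → pantry
pantry → gallery
gallery → closet
office → library
library → porch
porch → gym
porch → garage
kitchen → lobby
workshop → patio
workshop → parlor

loft -> workshop -> vault -> kitchen -> office -> terrace -> pantry -> gallery -> closet -> library -> porch -> gym -> garage -> lobby -> patio -> parlor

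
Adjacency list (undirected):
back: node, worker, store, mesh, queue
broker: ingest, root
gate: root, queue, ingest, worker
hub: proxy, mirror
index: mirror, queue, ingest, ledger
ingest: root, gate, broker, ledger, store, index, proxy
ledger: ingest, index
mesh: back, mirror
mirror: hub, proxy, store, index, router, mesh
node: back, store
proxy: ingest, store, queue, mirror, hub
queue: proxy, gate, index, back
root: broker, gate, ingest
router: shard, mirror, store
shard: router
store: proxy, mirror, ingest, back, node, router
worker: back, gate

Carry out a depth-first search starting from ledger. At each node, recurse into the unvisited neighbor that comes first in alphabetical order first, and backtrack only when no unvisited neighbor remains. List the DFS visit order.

Visit ledger
ledger → index
index → ingest
ingest → broker
broker → root
root → gate
gate → queue
queue → back
back → mesh
mesh → mirror
mirror → hub
hub → proxy
proxy → store
store → node
store → router
router → shard
back → worker

ledger, index, ingest, broker, root, gate, queue, back, mesh, mirror, hub, proxy, store, node, router, shard, worker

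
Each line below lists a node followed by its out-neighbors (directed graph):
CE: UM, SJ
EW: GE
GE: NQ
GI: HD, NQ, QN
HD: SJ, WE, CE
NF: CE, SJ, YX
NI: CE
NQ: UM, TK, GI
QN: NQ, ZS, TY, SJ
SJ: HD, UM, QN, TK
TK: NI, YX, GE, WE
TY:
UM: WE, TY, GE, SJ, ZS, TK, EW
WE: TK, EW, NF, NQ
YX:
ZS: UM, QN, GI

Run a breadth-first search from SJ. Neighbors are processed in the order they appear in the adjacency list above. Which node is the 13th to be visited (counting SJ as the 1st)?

Visit SJ; enqueue HD, UM, QN, TK → queue [HD, UM, QN, TK]
Visit HD; enqueue WE, CE → queue [UM, QN, TK, WE, CE]
Visit UM; enqueue TY, GE, ZS, EW → queue [QN, TK, WE, CE, TY, GE, ZS, EW]
Visit QN; enqueue NQ → queue [TK, WE, CE, TY, GE, ZS, EW, NQ]
Visit TK; enqueue NI, YX → queue [WE, CE, TY, GE, ZS, EW, NQ, NI, YX]
Visit WE; enqueue NF → queue [CE, TY, GE, ZS, EW, NQ, NI, YX, NF]
Visit CE → queue [TY, GE, ZS, EW, NQ, NI, YX, NF]
Visit TY → queue [GE, ZS, EW, NQ, NI, YX, NF]
Visit GE → queue [ZS, EW, NQ, NI, YX, NF]
Visit ZS; enqueue GI → queue [EW, NQ, NI, YX, NF, GI]
Visit EW → queue [NQ, NI, YX, NF, GI]
Visit NQ → queue [NI, YX, NF, GI]
Visit NI → queue [YX, NF, GI]
Visit YX → queue [NF, GI]
Visit NF → queue [GI]
Visit GI → queue []

Visit order: SJ, HD, UM, QN, TK, WE, CE, TY, GE, ZS, EW, NQ, NI, YX, NF, GI

NI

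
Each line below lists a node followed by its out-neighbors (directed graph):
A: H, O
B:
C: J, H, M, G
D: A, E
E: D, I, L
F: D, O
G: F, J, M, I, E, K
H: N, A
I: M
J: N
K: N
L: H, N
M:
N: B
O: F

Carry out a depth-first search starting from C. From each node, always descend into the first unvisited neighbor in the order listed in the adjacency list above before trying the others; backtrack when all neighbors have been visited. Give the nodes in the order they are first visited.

Visit C
C → J
J → N
N → B
C → H
H → A
A → O
O → F
F → D
D → E
E → I
I → M
E → L
C → G
G → K

C, J, N, B, H, A, O, F, D, E, I, M, L, G, K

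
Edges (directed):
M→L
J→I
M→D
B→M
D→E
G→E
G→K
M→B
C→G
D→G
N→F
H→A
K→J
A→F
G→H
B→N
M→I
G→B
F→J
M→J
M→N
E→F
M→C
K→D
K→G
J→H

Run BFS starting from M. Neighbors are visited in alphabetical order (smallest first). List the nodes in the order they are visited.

M -> B -> C -> D -> I -> J -> L -> N -> G -> E -> H -> F -> K -> A

Visit M; enqueue B, C, D, I, J, L, N → queue [B, C, D, I, J, L, N]
Visit B → queue [C, D, I, J, L, N]
Visit C; enqueue G → queue [D, I, J, L, N, G]
Visit D; enqueue E → queue [I, J, L, N, G, E]
Visit I → queue [J, L, N, G, E]
Visit J; enqueue H → queue [L, N, G, E, H]
Visit L → queue [N, G, E, H]
Visit N; enqueue F → queue [G, E, H, F]
Visit G; enqueue K → queue [E, H, F, K]
Visit E → queue [H, F, K]
Visit H; enqueue A → queue [F, K, A]
Visit F → queue [K, A]
Visit K → queue [A]
Visit A → queue []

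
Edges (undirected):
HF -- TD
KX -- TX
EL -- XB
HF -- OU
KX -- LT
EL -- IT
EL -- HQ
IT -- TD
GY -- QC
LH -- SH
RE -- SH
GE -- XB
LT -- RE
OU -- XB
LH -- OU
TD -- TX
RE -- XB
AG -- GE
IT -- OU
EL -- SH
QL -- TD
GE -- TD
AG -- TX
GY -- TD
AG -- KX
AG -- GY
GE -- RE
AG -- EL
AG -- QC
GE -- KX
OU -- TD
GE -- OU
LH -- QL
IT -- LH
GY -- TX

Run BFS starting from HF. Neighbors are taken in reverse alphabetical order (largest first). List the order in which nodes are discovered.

Visit HF; enqueue TD, OU → queue [TD, OU]
Visit TD; enqueue TX, QL, IT, GY, GE → queue [OU, TX, QL, IT, GY, GE]
Visit OU; enqueue XB, LH → queue [TX, QL, IT, GY, GE, XB, LH]
Visit TX; enqueue KX, AG → queue [QL, IT, GY, GE, XB, LH, KX, AG]
Visit QL → queue [IT, GY, GE, XB, LH, KX, AG]
Visit IT; enqueue EL → queue [GY, GE, XB, LH, KX, AG, EL]
Visit GY; enqueue QC → queue [GE, XB, LH, KX, AG, EL, QC]
Visit GE; enqueue RE → queue [XB, LH, KX, AG, EL, QC, RE]
Visit XB → queue [LH, KX, AG, EL, QC, RE]
Visit LH; enqueue SH → queue [KX, AG, EL, QC, RE, SH]
Visit KX; enqueue LT → queue [AG, EL, QC, RE, SH, LT]
Visit AG → queue [EL, QC, RE, SH, LT]
Visit EL; enqueue HQ → queue [QC, RE, SH, LT, HQ]
Visit QC → queue [RE, SH, LT, HQ]
Visit RE → queue [SH, LT, HQ]
Visit SH → queue [LT, HQ]
Visit LT → queue [HQ]
Visit HQ → queue []

HF TD OU TX QL IT GY GE XB LH KX AG EL QC RE SH LT HQ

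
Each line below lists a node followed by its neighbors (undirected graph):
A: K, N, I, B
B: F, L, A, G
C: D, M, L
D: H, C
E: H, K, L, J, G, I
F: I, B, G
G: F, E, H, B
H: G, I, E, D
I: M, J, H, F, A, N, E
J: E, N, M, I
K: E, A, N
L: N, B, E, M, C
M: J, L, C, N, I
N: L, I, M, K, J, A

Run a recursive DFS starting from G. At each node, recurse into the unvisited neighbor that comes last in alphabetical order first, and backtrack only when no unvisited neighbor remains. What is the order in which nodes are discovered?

G, H, I, N, M, L, E, K, A, B, F, J, C, D

Visit G
G → H
H → I
I → N
N → M
M → L
L → E
E → K
K → A
A → B
B → F
E → J
L → C
C → D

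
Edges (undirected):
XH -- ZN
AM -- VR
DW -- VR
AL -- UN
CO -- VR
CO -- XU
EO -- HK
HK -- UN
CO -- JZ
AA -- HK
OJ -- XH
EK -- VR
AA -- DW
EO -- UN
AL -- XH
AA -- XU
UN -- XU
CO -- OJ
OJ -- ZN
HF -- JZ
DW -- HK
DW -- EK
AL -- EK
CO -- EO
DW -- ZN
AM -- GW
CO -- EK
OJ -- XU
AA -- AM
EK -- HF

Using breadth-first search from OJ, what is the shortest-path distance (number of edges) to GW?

Level 0: OJ
Level 1: CO, XH, XU, ZN
Level 2: AA, AL, DW, EK, EO, JZ, UN, VR
Level 3: AM, HF, HK
Level 4: GW
GW first appears at level 4.

4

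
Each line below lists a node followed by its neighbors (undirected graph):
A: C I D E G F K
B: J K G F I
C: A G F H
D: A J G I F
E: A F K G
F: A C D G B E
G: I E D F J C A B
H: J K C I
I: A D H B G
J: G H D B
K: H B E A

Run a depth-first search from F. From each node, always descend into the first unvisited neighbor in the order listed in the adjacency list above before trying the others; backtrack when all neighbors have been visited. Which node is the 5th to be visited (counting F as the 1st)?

I

Visit F
F → A
A → C
C → G
G → I
I → D
D → J
J → H
H → K
K → B
K → E

Visit order: F, A, C, G, I, D, J, H, K, B, E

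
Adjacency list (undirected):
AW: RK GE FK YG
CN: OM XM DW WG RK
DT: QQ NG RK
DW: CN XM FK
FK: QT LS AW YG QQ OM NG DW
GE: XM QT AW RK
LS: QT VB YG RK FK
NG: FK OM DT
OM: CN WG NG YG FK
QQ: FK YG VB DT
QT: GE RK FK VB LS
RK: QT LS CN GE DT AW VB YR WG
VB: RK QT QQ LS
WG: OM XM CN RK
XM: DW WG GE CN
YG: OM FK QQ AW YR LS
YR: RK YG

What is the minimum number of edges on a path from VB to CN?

Level 0: VB
Level 1: LS, QQ, QT, RK
Level 2: AW, CN, DT, FK, GE, WG, YG, YR
Level 3: DW, NG, OM, XM
CN first appears at level 2.

2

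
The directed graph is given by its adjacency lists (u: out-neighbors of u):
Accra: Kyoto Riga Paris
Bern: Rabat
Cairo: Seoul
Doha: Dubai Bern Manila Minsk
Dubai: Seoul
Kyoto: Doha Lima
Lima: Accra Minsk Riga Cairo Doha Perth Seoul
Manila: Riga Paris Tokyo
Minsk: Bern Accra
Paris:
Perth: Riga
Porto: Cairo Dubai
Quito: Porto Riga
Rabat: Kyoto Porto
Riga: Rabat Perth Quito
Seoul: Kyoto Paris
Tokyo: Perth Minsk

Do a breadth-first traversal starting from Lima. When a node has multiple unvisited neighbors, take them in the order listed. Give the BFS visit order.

Lima -> Accra -> Minsk -> Riga -> Cairo -> Doha -> Perth -> Seoul -> Kyoto -> Paris -> Bern -> Rabat -> Quito -> Dubai -> Manila -> Porto -> Tokyo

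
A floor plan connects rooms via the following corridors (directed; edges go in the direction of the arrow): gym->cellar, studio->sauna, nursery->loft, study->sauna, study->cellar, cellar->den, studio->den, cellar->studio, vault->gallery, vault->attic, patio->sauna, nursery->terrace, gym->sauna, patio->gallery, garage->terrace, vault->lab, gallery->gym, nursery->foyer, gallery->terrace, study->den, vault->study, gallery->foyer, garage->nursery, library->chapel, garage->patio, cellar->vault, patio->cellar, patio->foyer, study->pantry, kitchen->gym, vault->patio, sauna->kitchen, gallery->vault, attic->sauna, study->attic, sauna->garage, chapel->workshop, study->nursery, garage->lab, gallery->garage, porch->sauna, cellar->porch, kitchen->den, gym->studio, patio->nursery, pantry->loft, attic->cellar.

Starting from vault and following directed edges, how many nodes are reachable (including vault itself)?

BFS from vault visits: vault, study, patio, lab, gallery, attic, sauna, pantry, nursery, den, cellar, foyer, terrace, gym, garage, kitchen, loft, studio, porch
Reachable nodes: 19 of 22 total.

19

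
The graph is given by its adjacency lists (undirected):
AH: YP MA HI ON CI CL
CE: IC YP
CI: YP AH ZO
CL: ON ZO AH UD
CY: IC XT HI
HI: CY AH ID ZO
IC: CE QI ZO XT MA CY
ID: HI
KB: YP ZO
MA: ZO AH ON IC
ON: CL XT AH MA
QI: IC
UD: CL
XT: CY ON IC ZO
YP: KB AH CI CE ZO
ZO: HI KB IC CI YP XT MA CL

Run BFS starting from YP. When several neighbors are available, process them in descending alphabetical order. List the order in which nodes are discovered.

YP ZO KB CI CE AH XT MA IC HI CL ON CY QI ID UD

Visit YP; enqueue ZO, KB, CI, CE, AH → queue [ZO, KB, CI, CE, AH]
Visit ZO; enqueue XT, MA, IC, HI, CL → queue [KB, CI, CE, AH, XT, MA, IC, HI, CL]
Visit KB → queue [CI, CE, AH, XT, MA, IC, HI, CL]
Visit CI → queue [CE, AH, XT, MA, IC, HI, CL]
Visit CE → queue [AH, XT, MA, IC, HI, CL]
Visit AH; enqueue ON → queue [XT, MA, IC, HI, CL, ON]
Visit XT; enqueue CY → queue [MA, IC, HI, CL, ON, CY]
Visit MA → queue [IC, HI, CL, ON, CY]
Visit IC; enqueue QI → queue [HI, CL, ON, CY, QI]
Visit HI; enqueue ID → queue [CL, ON, CY, QI, ID]
Visit CL; enqueue UD → queue [ON, CY, QI, ID, UD]
Visit ON → queue [CY, QI, ID, UD]
Visit CY → queue [QI, ID, UD]
Visit QI → queue [ID, UD]
Visit ID → queue [UD]
Visit UD → queue []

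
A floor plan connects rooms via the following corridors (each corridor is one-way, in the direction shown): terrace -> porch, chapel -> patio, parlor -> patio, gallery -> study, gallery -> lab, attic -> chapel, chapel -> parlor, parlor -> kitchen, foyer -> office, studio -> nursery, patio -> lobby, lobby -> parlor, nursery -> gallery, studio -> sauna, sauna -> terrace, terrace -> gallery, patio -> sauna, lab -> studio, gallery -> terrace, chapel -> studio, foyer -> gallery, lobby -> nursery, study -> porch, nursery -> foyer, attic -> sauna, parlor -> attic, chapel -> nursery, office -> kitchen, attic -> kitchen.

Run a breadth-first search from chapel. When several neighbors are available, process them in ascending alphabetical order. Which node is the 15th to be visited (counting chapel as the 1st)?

Visit chapel; enqueue nursery, parlor, patio, studio → queue [nursery, parlor, patio, studio]
Visit nursery; enqueue foyer, gallery → queue [parlor, patio, studio, foyer, gallery]
Visit parlor; enqueue attic, kitchen → queue [patio, studio, foyer, gallery, attic, kitchen]
Visit patio; enqueue lobby, sauna → queue [studio, foyer, gallery, attic, kitchen, lobby, sauna]
Visit studio → queue [foyer, gallery, attic, kitchen, lobby, sauna]
Visit foyer; enqueue office → queue [gallery, attic, kitchen, lobby, sauna, office]
Visit gallery; enqueue lab, study, terrace → queue [attic, kitchen, lobby, sauna, office, lab, study, terrace]
Visit attic → queue [kitchen, lobby, sauna, office, lab, study, terrace]
Visit kitchen → queue [lobby, sauna, office, lab, study, terrace]
Visit lobby → queue [sauna, office, lab, study, terrace]
Visit sauna → queue [office, lab, study, terrace]
Visit office → queue [lab, study, terrace]
Visit lab → queue [study, terrace]
Visit study; enqueue porch → queue [terrace, porch]
Visit terrace → queue [porch]
Visit porch → queue []

Visit order: chapel, nursery, parlor, patio, studio, foyer, gallery, attic, kitchen, lobby, sauna, office, lab, study, terrace, porch

terrace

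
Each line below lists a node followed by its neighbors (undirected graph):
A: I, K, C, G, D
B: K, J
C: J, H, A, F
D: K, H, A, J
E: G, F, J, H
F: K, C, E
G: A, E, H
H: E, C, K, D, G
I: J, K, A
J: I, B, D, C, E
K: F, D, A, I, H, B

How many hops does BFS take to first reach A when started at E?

Level 0: E
Level 1: F, G, H, J
Level 2: A, B, C, D, I, K
A first appears at level 2.

2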